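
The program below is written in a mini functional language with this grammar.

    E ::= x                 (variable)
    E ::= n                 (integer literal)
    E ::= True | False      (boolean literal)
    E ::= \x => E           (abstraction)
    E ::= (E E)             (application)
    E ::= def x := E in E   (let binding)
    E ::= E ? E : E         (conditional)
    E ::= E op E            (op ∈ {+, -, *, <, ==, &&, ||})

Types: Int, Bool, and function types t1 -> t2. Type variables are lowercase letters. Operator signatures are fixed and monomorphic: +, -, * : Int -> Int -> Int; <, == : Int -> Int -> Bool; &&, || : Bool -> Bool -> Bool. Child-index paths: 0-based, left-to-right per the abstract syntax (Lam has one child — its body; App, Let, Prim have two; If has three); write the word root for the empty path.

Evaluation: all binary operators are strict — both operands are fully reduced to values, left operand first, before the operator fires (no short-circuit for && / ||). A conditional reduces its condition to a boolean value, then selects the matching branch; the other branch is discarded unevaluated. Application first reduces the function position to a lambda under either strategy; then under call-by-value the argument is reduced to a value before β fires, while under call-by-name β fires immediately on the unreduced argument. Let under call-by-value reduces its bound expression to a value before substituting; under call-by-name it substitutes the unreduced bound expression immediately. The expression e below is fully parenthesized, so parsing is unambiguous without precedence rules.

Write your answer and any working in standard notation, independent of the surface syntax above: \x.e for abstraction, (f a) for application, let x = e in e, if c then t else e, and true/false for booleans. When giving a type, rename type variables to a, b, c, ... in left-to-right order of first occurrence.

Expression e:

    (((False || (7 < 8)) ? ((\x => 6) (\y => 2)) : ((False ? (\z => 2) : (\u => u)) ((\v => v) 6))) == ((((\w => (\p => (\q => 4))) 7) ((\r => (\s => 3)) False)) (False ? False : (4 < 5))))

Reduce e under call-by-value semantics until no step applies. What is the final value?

Trace:
step 0: ((if (false || (7 < 8)) then ((\x.6) (\y.2)) else ((if false then (\z.2) else (\u.u)) ((\v.v) 6))) == ((((\w.(\p.(\q.4))) 7) ((\r.(\s.3)) false)) (if false then false else (4 < 5))))
step 1: [delta@0.0.1] ((if (false || true) then ((\x.6) (\y.2)) else ((if false then (\z.2) else (\u.u)) ((\v.v) 6))) == ((((\w.(\p.(\q.4))) 7) ((\r.(\s.3)) false)) (if false then false else (4 < 5))))
step 2: [delta@0.0] ((if true then ((\x.6) (\y.2)) else ((if false then (\z.2) else (\u.u)) ((\v.v) 6))) == ((((\w.(\p.(\q.4))) 7) ((\r.(\s.3)) false)) (if false then false else (4 < 5))))
step 3: [if@0] (((\x.6) (\y.2)) == ((((\w.(\p.(\q.4))) 7) ((\r.(\s.3)) false)) (if false then false else (4 < 5))))
step 4: [beta@0] (6 == ((((\w.(\p.(\q.4))) 7) ((\r.(\s.3)) false)) (if false then false else (4 < 5))))
step 5: [beta@1.0.0] (6 == (((\p.(\q.4)) ((\r.(\s.3)) false)) (if false then false else (4 < 5))))
step 6: [beta@1.0.1] (6 == (((\p.(\q.4)) (\s.3)) (if false then false else (4 < 5))))
step 7: [beta@1.0] (6 == ((\q.4) (if false then false else (4 < 5))))
step 8: [if@1.1] (6 == ((\q.4) (4 < 5)))
step 9: [delta@1.1] (6 == ((\q.4) true))
step 10: [beta@1] (6 == 4)
step 11: [delta@root] false

Answer: false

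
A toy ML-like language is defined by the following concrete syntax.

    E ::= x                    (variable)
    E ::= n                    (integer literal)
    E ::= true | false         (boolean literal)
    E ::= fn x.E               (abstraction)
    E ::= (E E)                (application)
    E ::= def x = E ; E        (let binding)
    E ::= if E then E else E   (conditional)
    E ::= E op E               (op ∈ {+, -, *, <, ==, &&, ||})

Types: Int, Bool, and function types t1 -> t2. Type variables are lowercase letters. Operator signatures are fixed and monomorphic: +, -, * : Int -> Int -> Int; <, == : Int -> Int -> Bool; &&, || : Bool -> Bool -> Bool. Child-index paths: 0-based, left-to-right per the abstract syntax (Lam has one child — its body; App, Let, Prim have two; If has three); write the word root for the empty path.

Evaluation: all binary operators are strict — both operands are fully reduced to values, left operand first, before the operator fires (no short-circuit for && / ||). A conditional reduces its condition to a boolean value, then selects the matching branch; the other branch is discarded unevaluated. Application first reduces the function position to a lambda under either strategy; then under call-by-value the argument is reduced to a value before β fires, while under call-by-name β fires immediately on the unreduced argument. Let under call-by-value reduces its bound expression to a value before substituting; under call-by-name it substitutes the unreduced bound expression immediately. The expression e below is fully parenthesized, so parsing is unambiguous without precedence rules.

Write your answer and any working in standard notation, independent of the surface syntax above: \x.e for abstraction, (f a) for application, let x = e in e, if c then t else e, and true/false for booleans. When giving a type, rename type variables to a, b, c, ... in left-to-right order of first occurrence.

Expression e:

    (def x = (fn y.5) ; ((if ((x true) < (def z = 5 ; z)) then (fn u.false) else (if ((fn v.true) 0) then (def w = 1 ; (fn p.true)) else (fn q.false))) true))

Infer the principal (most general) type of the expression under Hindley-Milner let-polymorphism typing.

Working:
\y._ : a -> Int
let x : forall. a -> Int
x : b -> Int
  unify b -> Int ~ Bool -> c
  unify b ~ Bool
  unify Int ~ c
_ _ : Int
  unify Int ~ Int
let z : Int
z : Int
  unify Int ~ Int
  unify Bool ~ Bool
\u._ : d -> Bool
\v._ : e -> Bool
  unify e -> Bool ~ Int -> f
  unify e ~ Int
  unify Bool ~ f
_ _ : Bool
  unify Bool ~ Bool
let w : Int
\p._ : g -> Bool
\q._ : h -> Bool
  unify g -> Bool ~ h -> Bool
  unify g ~ h
  unify Bool ~ Bool
  unify d -> Bool ~ h -> Bool
  unify d ~ h
  unify Bool ~ Bool
  unify h -> Bool ~ Bool -> i
  unify h ~ Bool
  unify Bool ~ i
_ _ : Bool

Answer: Bool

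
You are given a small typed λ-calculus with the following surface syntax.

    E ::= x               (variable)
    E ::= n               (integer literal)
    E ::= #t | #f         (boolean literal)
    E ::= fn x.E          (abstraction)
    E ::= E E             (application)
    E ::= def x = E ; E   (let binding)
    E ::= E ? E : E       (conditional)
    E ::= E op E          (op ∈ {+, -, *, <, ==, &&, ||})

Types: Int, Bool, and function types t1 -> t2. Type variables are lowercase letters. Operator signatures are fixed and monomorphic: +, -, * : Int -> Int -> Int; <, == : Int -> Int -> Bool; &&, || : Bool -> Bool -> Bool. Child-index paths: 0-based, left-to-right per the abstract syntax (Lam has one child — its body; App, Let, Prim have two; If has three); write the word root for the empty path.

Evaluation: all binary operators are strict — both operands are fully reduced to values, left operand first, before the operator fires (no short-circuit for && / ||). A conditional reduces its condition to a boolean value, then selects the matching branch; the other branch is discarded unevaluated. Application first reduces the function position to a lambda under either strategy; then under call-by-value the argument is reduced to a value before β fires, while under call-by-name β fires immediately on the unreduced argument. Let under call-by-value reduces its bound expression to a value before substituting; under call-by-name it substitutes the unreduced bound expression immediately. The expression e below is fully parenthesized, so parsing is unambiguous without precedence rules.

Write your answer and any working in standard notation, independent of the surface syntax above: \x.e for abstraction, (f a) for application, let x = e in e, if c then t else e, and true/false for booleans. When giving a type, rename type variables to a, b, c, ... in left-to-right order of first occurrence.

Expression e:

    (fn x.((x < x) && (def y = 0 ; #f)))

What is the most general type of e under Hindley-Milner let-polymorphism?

Answer: Int -> Bool

Trace:
x : a
  unify a ~ Int
x : Int
  unify Int ~ Int
  unify Bool ~ Bool
let y : Int
  unify Bool ~ Bool
\x._ : Int -> Bool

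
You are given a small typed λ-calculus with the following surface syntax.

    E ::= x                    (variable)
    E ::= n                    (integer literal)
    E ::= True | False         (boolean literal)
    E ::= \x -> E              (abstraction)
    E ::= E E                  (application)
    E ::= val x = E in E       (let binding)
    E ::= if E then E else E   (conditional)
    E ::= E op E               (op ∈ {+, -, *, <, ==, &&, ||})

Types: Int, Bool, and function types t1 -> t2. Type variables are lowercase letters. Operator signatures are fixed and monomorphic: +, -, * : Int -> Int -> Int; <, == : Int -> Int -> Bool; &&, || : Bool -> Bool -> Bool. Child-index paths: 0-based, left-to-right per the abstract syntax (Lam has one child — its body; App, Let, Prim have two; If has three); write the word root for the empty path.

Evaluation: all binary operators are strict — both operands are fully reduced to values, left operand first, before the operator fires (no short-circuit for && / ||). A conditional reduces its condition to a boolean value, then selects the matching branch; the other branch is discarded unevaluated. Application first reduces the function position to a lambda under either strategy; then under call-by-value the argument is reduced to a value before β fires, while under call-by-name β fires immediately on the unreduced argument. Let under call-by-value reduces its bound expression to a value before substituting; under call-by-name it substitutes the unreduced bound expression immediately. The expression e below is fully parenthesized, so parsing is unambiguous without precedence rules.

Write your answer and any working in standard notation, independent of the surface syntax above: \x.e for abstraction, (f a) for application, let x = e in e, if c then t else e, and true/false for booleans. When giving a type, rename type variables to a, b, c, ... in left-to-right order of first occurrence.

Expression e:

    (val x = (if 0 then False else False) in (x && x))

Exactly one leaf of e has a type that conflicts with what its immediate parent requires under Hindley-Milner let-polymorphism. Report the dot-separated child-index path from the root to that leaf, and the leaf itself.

Working:
  unify Int ~ Bool
  FAIL: mismatch Int ~ Bool

Answer: 0.0 : 0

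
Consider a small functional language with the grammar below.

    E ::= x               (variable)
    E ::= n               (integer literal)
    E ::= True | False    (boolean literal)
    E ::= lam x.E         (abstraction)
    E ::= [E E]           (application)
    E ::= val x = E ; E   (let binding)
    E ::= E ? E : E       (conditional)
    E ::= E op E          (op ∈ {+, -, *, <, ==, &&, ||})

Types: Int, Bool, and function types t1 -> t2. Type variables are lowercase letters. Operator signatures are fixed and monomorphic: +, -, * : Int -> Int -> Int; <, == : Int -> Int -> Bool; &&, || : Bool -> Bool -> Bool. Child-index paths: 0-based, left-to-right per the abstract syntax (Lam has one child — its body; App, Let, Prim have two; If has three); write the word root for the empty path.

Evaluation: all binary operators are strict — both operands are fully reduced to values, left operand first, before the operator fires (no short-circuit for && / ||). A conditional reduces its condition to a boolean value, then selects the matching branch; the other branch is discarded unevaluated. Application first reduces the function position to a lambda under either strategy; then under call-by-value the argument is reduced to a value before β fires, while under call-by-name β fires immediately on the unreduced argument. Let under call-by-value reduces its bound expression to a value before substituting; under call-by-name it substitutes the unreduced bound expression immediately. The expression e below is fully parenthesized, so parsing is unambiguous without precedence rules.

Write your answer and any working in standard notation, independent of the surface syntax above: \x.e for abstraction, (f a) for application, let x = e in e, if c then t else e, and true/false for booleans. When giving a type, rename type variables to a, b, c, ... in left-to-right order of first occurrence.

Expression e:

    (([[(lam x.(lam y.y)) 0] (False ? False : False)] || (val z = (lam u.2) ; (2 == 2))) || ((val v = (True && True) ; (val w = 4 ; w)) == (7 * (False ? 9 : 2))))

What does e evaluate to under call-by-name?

Answer: true

Derivation:
step 0: (((((\x.(\y.y)) 0) (if false then false else false)) || (let z = (\u.2) in (2 == 2))) || ((let v = (true && true) in (let w = 4 in w)) == (7 * (if false then 9 else 2))))
step 1: [beta@0.0.0] ((((\y.y) (if false then false else false)) || (let z = (\u.2) in (2 == 2))) || ((let v = (true && true) in (let w = 4 in w)) == (7 * (if false then 9 else 2))))
step 2: [beta@0.0] (((if false then false else false) || (let z = (\u.2) in (2 == 2))) || ((let v = (true && true) in (let w = 4 in w)) == (7 * (if false then 9 else 2))))
step 3: [if@0.0] ((false || (let z = (\u.2) in (2 == 2))) || ((let v = (true && true) in (let w = 4 in w)) == (7 * (if false then 9 else 2))))
step 4: [let@0.1] ((false || (2 == 2)) || ((let v = (true && true) in (let w = 4 in w)) == (7 * (if false then 9 else 2))))
step 5: [delta@0.1] ((false || true) || ((let v = (true && true) in (let w = 4 in w)) == (7 * (if false then 9 else 2))))
step 6: [delta@0] (true || ((let v = (true && true) in (let w = 4 in w)) == (7 * (if false then 9 else 2))))
step 7: [let@1.0] (true || ((let w = 4 in w) == (7 * (if false then 9 else 2))))
step 8: [let@1.0] (true || (4 == (7 * (if false then 9 else 2))))
step 9: [if@1.1.1] (true || (4 == (7 * 2)))
step 10: [delta@1.1] (true || (4 == 14))
step 11: [delta@1] (true || false)
step 12: [delta@root] true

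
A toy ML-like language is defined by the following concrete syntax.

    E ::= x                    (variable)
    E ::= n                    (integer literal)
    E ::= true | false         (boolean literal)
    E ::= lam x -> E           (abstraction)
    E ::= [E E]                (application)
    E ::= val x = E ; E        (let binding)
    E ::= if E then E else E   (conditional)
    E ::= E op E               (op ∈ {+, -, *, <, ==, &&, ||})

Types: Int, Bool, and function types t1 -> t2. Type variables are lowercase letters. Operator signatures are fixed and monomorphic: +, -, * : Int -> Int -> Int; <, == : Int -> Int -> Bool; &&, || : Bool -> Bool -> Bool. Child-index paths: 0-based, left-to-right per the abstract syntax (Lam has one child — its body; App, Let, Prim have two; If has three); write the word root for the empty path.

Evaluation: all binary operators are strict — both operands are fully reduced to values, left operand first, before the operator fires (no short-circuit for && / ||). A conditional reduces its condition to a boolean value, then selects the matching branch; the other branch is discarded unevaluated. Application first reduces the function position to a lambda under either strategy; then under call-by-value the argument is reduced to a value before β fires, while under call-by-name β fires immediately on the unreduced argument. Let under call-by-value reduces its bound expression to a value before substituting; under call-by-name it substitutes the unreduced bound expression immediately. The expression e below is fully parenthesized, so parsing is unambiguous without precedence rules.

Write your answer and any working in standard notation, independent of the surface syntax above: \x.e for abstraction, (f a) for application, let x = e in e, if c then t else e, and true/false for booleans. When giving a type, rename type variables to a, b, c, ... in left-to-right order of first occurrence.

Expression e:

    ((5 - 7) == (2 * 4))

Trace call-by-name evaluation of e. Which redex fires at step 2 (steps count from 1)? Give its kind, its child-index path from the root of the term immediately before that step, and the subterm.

Answer: delta at 1 : (2 * 4)

Derivation:
step 0: ((5 - 7) == (2 * 4))
step 1: [delta@0] (-2 == (2 * 4))
step 2: [delta@1] (-2 == 8)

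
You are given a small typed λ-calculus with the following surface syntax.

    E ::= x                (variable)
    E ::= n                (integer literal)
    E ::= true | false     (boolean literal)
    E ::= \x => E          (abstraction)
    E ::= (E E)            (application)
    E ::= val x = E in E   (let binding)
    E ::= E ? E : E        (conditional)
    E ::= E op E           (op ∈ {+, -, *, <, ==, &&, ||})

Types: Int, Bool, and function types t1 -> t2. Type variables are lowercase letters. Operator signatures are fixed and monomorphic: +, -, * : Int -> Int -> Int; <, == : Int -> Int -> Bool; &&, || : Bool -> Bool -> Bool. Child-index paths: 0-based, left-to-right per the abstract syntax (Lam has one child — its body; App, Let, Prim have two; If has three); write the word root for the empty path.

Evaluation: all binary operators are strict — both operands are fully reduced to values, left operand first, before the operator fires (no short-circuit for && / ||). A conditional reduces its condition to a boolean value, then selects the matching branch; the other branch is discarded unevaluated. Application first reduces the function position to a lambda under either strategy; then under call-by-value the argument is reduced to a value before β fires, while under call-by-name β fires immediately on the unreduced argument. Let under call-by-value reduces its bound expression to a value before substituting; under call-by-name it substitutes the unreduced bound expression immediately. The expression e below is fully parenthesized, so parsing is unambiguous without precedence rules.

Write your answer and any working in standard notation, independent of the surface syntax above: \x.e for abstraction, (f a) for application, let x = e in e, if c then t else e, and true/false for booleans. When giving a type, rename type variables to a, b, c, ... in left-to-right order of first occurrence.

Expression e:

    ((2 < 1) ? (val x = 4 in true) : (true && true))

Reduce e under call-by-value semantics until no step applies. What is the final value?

Answer: true

Working:
step 0: (if (2 < 1) then (let x = 4 in true) else (true && true))
step 1: [delta@0] (if false then (let x = 4 in true) else (true && true))
step 2: [if@root] (true && true)
step 3: [delta@root] true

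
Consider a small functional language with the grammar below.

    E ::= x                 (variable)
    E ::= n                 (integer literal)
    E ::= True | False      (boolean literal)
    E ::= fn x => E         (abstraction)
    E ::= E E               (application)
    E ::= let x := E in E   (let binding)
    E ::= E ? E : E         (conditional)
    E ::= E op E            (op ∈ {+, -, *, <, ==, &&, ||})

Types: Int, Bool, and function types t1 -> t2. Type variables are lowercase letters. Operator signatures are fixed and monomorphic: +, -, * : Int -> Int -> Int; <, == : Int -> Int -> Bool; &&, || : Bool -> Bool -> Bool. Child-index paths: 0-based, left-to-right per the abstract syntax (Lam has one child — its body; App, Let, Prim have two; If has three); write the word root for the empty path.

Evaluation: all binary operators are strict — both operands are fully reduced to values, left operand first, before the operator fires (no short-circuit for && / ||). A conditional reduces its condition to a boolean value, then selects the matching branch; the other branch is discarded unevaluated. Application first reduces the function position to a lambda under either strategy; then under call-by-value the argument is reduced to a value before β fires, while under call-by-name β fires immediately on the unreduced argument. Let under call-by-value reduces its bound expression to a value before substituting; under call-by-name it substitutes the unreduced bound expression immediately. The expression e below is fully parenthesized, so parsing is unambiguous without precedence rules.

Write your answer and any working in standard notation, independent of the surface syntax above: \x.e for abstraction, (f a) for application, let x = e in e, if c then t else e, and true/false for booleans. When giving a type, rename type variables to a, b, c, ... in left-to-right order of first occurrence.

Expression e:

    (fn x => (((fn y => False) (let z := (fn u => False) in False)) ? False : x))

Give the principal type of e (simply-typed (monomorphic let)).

Working:
\y._ : b -> Bool
\u._ : c -> Bool
let z : c -> Bool
  unify b -> Bool ~ Bool -> d
  unify b ~ Bool
  unify Bool ~ d
_ _ : Bool
  unify Bool ~ Bool
x : a
  unify Bool ~ a
\x._ : Bool -> Bool

Answer: Bool -> Bool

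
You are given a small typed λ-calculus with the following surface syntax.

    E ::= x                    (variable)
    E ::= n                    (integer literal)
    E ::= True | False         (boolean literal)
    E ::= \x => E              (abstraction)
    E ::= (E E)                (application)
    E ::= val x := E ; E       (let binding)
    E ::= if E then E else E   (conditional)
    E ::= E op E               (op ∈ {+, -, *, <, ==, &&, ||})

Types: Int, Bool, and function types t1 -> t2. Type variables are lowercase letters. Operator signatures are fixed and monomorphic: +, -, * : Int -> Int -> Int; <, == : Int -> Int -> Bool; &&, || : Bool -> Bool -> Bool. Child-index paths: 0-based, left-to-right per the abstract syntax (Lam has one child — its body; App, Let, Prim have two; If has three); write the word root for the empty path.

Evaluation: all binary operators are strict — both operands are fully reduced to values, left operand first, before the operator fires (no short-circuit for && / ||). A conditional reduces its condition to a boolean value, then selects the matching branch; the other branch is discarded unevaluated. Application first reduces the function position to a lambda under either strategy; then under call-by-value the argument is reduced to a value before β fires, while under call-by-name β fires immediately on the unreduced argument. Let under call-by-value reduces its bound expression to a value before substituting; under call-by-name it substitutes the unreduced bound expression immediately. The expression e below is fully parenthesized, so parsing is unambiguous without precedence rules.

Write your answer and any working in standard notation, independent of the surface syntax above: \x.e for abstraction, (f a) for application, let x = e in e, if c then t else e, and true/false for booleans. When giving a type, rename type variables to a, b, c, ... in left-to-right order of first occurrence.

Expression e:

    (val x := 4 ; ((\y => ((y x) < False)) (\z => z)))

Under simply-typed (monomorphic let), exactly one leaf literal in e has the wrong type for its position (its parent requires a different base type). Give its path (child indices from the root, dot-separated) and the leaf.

Answer: 1.0.0.1 : false

Trace:
let x : Int
y : a
x : Int
  unify a ~ Int -> b
_ _ : b
  unify b ~ Int
  unify Bool ~ Int
  FAIL: mismatch Bool ~ Int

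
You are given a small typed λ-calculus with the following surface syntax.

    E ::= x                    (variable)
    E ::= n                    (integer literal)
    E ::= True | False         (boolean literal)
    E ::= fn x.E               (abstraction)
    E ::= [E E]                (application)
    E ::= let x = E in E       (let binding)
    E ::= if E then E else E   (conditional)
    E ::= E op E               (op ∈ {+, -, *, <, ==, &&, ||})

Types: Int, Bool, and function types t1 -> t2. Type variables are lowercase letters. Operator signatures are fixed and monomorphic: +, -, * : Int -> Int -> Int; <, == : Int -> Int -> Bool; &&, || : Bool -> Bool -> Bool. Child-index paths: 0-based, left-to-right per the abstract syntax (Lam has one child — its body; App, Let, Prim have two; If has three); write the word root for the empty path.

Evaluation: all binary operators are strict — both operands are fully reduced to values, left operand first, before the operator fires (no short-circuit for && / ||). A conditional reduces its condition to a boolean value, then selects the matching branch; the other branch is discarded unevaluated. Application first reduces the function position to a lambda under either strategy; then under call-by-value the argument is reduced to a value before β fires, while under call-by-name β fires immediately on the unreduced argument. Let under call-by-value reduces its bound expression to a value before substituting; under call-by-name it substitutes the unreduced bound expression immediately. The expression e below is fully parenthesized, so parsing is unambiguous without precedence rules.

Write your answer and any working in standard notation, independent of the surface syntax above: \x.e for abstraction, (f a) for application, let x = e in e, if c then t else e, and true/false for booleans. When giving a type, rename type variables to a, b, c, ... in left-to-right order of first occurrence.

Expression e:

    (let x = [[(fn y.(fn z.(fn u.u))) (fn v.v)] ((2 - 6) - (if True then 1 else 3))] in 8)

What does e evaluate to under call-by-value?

Answer: 8

Working:
step 0: (let x = (((\y.(\z.(\u.u))) (\v.v)) ((2 - 6) - (if true then 1 else 3))) in 8)
step 1: [beta@0.0] (let x = ((\z.(\u.u)) ((2 - 6) - (if true then 1 else 3))) in 8)
step 2: [delta@0.1.0] (let x = ((\z.(\u.u)) (-4 - (if true then 1 else 3))) in 8)
step 3: [if@0.1.1] (let x = ((\z.(\u.u)) (-4 - 1)) in 8)
step 4: [delta@0.1] (let x = ((\z.(\u.u)) -5) in 8)
step 5: [beta@0] (let x = (\u.u) in 8)
step 6: [let@root] 8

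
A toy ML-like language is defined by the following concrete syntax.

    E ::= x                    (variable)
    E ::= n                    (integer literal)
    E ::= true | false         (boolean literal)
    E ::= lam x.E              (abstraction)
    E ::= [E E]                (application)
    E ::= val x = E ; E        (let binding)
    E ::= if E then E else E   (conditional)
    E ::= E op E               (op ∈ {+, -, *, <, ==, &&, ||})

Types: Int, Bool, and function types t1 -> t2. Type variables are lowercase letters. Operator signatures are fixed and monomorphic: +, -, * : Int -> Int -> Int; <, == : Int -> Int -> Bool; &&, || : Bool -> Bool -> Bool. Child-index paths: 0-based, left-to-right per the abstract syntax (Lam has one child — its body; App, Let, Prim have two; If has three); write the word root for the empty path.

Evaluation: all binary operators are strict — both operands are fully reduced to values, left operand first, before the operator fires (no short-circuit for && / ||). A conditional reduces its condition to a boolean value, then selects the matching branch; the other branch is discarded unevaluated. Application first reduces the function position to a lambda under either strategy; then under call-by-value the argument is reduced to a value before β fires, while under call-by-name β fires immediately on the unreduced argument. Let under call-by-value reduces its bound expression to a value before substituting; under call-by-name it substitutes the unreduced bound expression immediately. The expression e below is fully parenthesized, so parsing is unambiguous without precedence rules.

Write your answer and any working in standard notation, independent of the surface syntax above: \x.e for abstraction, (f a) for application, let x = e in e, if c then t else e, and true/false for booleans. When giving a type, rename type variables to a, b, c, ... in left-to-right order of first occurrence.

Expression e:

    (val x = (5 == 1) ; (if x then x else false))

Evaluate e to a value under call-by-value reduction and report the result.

Answer: false

Working:
step 0: (let x = (5 == 1) in (if x then x else false))
step 1: [delta@0] (let x = false in (if x then x else false))
step 2: [let@root] (if false then false else false)
step 3: [if@root] false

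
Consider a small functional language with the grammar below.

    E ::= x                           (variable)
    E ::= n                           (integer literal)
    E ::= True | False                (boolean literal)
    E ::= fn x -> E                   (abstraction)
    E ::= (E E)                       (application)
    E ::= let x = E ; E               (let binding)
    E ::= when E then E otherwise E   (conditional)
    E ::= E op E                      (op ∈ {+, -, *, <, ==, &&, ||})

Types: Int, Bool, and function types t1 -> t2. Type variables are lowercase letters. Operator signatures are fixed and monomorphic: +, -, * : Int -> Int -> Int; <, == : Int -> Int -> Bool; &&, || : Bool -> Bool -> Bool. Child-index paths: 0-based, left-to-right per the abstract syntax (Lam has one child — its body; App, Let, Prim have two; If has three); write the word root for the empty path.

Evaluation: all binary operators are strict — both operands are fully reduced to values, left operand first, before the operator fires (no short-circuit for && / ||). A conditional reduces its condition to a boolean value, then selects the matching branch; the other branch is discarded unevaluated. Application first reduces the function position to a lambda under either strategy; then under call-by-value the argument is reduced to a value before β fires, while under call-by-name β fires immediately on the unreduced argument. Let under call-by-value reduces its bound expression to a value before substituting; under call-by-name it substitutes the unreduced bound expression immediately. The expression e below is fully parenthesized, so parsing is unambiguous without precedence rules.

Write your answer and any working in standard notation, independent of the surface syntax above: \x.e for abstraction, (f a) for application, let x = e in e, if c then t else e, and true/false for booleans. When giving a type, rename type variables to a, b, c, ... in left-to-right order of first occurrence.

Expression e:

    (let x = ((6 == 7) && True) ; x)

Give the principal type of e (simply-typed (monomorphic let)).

Working:
  unify Int ~ Int
  unify Int ~ Int
  unify Bool ~ Bool
  unify Bool ~ Bool
let x : Bool
x : Bool

Answer: Bool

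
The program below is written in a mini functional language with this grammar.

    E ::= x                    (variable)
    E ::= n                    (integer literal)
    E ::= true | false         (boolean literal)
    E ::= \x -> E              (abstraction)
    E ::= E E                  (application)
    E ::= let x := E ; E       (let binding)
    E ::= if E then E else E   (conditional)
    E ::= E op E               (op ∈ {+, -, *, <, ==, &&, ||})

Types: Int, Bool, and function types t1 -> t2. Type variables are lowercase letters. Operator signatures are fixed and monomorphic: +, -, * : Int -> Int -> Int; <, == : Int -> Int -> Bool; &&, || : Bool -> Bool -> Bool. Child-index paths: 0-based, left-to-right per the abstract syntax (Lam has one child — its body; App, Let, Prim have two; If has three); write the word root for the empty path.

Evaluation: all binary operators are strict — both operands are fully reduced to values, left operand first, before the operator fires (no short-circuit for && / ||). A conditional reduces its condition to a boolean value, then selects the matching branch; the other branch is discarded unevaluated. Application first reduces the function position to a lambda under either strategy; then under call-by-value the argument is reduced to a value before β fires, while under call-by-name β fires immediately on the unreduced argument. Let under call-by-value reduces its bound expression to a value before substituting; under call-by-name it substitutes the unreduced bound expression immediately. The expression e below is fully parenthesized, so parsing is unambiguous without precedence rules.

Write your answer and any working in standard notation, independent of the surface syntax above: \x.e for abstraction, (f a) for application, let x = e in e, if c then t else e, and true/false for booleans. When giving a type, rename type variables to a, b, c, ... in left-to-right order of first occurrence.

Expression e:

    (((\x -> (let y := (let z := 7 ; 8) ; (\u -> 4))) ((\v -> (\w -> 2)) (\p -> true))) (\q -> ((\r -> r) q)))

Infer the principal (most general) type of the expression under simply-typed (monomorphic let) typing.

Answer: Int

Working:
let z : Int
let y : Int
\u._ : b -> Int
\x._ : a -> b -> Int
\w._ : d -> Int
\v._ : c -> d -> Int
\p._ : e -> Bool
  unify c -> d -> Int ~ (e -> Bool) -> f
  unify c ~ e -> Bool
  unify d -> Int ~ f
_ _ : d -> Int
  unify a -> b -> Int ~ (d -> Int) -> g
  unify a ~ d -> Int
  unify b -> Int ~ g
_ _ : b -> Int
r : i
\r._ : i -> i
q : h
  unify i -> i ~ h -> j
  unify i ~ h
  unify h ~ j
_ _ : j
\q._ : j -> j
  unify b -> Int ~ (j -> j) -> k
  unify b ~ j -> j
  unify Int ~ k
_ _ : Int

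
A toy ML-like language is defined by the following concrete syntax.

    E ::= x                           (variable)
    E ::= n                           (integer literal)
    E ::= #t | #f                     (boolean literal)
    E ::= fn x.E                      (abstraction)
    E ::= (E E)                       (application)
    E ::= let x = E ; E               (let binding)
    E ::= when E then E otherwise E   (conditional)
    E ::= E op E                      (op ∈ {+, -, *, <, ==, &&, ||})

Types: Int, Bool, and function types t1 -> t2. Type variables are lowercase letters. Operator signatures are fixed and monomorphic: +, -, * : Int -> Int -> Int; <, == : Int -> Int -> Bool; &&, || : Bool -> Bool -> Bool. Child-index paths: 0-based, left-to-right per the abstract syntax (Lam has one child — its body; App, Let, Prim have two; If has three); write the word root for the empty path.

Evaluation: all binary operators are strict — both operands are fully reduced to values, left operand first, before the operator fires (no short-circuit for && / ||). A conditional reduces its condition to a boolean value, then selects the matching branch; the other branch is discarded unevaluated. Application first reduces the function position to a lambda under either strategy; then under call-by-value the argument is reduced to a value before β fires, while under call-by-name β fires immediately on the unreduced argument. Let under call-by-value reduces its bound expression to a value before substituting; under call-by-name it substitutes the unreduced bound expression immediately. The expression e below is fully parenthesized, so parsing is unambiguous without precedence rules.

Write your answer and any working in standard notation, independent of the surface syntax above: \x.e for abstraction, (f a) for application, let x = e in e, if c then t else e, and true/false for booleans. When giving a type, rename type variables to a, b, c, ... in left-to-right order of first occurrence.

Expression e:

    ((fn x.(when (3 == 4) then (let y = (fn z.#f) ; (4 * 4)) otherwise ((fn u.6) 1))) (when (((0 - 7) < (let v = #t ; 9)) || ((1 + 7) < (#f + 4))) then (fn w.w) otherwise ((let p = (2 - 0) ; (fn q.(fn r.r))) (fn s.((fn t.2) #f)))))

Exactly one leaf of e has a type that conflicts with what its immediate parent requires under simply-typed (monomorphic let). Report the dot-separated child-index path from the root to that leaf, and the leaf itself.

Answer: 1.0.1.1.0 : false

Working:
  unify Int ~ Int
  unify Int ~ Int
  unify Bool ~ Bool
\z._ : b -> Bool
let y : b -> Bool
  unify Int ~ Int
  unify Int ~ Int
\u._ : c -> Int
  unify c -> Int ~ Int -> d
  unify c ~ Int
  unify Int ~ d
_ _ : Int
  unify Int ~ Int
\x._ : a -> Int
  unify Int ~ Int
  unify Int ~ Int
  unify Int ~ Int
let v : Bool
  unify Int ~ Int
  unify Bool ~ Bool
  unify Int ~ Int
  unify Int ~ Int
  unify Int ~ Int
  unify Bool ~ Int
  FAIL: mismatch Bool ~ Int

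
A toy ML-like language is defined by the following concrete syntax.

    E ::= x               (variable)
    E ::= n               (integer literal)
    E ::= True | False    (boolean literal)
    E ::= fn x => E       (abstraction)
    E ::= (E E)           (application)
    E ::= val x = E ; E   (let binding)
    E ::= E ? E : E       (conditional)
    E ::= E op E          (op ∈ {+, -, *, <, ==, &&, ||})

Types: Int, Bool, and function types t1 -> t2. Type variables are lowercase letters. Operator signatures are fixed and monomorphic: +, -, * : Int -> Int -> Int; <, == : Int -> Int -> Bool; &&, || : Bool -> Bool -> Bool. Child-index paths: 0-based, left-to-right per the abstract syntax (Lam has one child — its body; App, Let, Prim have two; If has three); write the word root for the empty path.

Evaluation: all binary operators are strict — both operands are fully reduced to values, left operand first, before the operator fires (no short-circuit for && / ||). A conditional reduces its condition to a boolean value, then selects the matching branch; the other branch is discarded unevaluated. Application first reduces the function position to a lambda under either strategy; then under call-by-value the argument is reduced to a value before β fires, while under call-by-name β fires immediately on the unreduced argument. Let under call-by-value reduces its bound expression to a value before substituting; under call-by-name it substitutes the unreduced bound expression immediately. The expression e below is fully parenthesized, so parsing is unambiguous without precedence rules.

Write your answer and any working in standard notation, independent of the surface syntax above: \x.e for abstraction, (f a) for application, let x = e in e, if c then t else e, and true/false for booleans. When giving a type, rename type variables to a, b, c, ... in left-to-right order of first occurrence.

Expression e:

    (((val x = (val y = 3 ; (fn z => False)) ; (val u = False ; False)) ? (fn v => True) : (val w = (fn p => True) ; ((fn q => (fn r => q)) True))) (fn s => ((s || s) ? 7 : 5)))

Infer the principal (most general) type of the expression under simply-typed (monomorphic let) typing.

Answer: Bool

Trace:
let y : Int
\z._ : a -> Bool
let x : a -> Bool
let u : Bool
  unify Bool ~ Bool
\v._ : b -> Bool
\p._ : c -> Bool
let w : c -> Bool
q : d
\r._ : e -> d
\q._ : d -> e -> d
  unify d -> e -> d ~ Bool -> f
  unify d ~ Bool
  unify e -> Bool ~ f
_ _ : e -> Bool
  unify b -> Bool ~ e -> Bool
  unify b ~ e
  unify Bool ~ Bool
s : g
  unify g ~ Bool
s : Bool
  unify Bool ~ Bool
  unify Bool ~ Bool
  unify Int ~ Int
\s._ : Bool -> Int
  unify e -> Bool ~ (Bool -> Int) -> h
  unify e ~ Bool -> Int
  unify Bool ~ h
_ _ : Bool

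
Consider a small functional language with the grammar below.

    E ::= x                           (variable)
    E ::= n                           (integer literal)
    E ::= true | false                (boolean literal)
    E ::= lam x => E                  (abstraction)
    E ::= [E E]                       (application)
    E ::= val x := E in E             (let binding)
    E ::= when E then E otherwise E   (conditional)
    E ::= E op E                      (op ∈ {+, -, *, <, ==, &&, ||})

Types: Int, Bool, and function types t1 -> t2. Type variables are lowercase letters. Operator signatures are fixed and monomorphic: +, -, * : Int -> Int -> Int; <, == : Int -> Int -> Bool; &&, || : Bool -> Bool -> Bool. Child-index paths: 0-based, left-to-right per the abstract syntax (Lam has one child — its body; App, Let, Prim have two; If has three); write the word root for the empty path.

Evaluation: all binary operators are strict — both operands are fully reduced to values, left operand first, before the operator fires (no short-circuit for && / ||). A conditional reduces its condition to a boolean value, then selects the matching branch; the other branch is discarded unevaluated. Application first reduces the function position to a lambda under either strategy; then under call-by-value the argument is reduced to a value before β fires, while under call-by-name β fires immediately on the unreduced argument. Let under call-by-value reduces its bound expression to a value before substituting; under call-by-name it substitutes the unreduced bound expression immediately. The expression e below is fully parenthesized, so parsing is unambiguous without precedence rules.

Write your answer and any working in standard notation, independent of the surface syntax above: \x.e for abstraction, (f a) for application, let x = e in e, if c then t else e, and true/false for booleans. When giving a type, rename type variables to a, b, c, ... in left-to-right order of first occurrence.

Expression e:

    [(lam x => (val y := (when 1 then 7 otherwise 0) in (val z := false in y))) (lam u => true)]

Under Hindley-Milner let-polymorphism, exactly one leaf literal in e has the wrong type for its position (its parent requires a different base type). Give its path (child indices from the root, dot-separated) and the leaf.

Answer: 0.0.0.0 : 1

Working:
  unify Int ~ Bool
  FAIL: mismatch Int ~ Bool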